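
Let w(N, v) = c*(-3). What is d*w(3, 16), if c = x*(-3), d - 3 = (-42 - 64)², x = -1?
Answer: -101151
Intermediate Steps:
d = 11239 (d = 3 + (-42 - 64)² = 3 + (-106)² = 3 + 11236 = 11239)
c = 3 (c = -1*(-3) = 3)
w(N, v) = -9 (w(N, v) = 3*(-3) = -9)
d*w(3, 16) = 11239*(-9) = -101151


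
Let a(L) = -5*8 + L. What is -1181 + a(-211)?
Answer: -1432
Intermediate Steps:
a(L) = -40 + L
-1181 + a(-211) = -1181 + (-40 - 211) = -1181 - 251 = -1432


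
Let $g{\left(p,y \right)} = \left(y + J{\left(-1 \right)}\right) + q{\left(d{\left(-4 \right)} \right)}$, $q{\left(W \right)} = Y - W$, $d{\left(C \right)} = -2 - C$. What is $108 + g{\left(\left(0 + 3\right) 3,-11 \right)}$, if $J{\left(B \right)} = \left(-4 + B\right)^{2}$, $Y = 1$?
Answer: $121$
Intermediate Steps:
$q{\left(W \right)} = 1 - W$
$g{\left(p,y \right)} = 24 + y$ ($g{\left(p,y \right)} = \left(y + \left(-4 - 1\right)^{2}\right) + \left(1 - \left(-2 - -4\right)\right) = \left(y + \left(-5\right)^{2}\right) + \left(1 - \left(-2 + 4\right)\right) = \left(y + 25\right) + \left(1 - 2\right) = \left(25 + y\right) + \left(1 - 2\right) = \left(25 + y\right) - 1 = 24 + y$)
$108 + g{\left(\left(0 + 3\right) 3,-11 \right)} = 108 + \left(24 - 11\right) = 108 + 13 = 121$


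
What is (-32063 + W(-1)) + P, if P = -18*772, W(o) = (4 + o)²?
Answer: -45950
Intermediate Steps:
P = -13896
(-32063 + W(-1)) + P = (-32063 + (4 - 1)²) - 13896 = (-32063 + 3²) - 13896 = (-32063 + 9) - 13896 = -32054 - 13896 = -45950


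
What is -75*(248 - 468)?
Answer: 16500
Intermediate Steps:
-75*(248 - 468) = -75*(-220) = 16500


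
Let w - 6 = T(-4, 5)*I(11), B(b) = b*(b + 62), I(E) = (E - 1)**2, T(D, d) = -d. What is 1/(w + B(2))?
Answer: -1/366 ≈ -0.0027322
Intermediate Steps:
I(E) = (-1 + E)**2
B(b) = b*(62 + b)
w = -494 (w = 6 + (-1*5)*(-1 + 11)**2 = 6 - 5*10**2 = 6 - 5*100 = 6 - 500 = -494)
1/(w + B(2)) = 1/(-494 + 2*(62 + 2)) = 1/(-494 + 2*64) = 1/(-494 + 128) = 1/(-366) = -1/366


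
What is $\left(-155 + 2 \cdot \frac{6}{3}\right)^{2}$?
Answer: $22801$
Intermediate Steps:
$\left(-155 + 2 \cdot \frac{6}{3}\right)^{2} = \left(-155 + 2 \cdot 6 \cdot \frac{1}{3}\right)^{2} = \left(-155 + 2 \cdot 2\right)^{2} = \left(-155 + 4\right)^{2} = \left(-151\right)^{2} = 22801$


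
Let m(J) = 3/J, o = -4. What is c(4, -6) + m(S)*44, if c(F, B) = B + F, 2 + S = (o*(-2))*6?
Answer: 20/23 ≈ 0.86957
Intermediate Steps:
S = 46 (S = -2 - 4*(-2)*6 = -2 + 8*6 = -2 + 48 = 46)
c(4, -6) + m(S)*44 = (-6 + 4) + (3/46)*44 = -2 + (3*(1/46))*44 = -2 + (3/46)*44 = -2 + 66/23 = 20/23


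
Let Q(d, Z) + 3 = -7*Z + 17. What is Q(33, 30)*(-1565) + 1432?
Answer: 308172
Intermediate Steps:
Q(d, Z) = 14 - 7*Z (Q(d, Z) = -3 + (-7*Z + 17) = -3 + (17 - 7*Z) = 14 - 7*Z)
Q(33, 30)*(-1565) + 1432 = (14 - 7*30)*(-1565) + 1432 = (14 - 210)*(-1565) + 1432 = -196*(-1565) + 1432 = 306740 + 1432 = 308172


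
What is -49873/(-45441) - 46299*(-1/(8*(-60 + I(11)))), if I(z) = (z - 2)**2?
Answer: 704083841/2544696 ≈ 276.69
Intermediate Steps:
I(z) = (-2 + z)**2
-49873/(-45441) - 46299*(-1/(8*(-60 + I(11)))) = -49873/(-45441) - 46299*(-1/(8*(-60 + (-2 + 11)**2))) = -49873*(-1/45441) - 46299*(-1/(8*(-60 + 9**2))) = 49873/45441 - 46299*(-1/(8*(-60 + 81))) = 49873/45441 - 46299/((-8*21)) = 49873/45441 - 46299/(-168) = 49873/45441 - 46299*(-1/168) = 49873/45441 + 15433/56 = 704083841/2544696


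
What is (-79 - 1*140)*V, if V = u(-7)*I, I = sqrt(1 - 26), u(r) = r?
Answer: 7665*I ≈ 7665.0*I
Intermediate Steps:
I = 5*I (I = sqrt(-25) = 5*I ≈ 5.0*I)
V = -35*I ≈ -35.0*I
(-79 - 1*140)*V = (-79 - 1*140)*(-35*I) = (-79 - 140)*(-35*I) = -(-7665)*I = 7665*I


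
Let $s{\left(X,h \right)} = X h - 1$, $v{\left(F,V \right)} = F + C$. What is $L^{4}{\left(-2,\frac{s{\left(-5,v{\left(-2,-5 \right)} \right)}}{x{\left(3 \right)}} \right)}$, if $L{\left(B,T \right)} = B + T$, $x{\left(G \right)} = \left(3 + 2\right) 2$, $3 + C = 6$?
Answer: $\frac{28561}{625} \approx 45.698$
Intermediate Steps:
$C = 3$ ($C = -3 + 6 = 3$)
$v{\left(F,V \right)} = 3 + F$ ($v{\left(F,V \right)} = F + 3 = 3 + F$)
$x{\left(G \right)} = 10$ ($x{\left(G \right)} = 5 \cdot 2 = 10$)
$s{\left(X,h \right)} = -1 + X h$
$L^{4}{\left(-2,\frac{s{\left(-5,v{\left(-2,-5 \right)} \right)}}{x{\left(3 \right)}} \right)} = \left(-2 + \frac{-1 - 5 \left(3 - 2\right)}{10}\right)^{4} = \left(-2 + \left(-1 - 5\right) \frac{1}{10}\right)^{4} = \left(-2 - \frac{3}{5}\right)^{4} = \left(- \frac{13}{5}\right)^{4} = \frac{28561}{625}$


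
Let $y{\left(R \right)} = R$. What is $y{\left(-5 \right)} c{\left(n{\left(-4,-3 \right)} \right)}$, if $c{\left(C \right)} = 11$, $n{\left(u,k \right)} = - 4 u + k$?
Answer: $-55$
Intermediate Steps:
$n{\left(u,k \right)} = k - 4 u$
$y{\left(-5 \right)} c{\left(n{\left(-4,-3 \right)} \right)} = \left(-5\right) 11 = -55$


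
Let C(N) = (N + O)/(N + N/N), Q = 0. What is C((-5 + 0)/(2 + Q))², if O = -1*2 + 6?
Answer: 1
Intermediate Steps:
O = 4 (O = -2 + 6 = 4)
C(N) = (4 + N)/(1 + N) (C(N) = (N + 4)/(N + N/N) = (4 + N)/(N + 1) = (4 + N)/(1 + N))
C((-5 + 0)/(2 + Q))² = ((4 + (-5 + 0)/(2 + 0))/(1 + (-5 + 0)/(2 + 0)))² = ((4 - 5/2)/(1 - 5/2))² = ((3/2)/(-3/2))² = (-⅔*3/2)² = (-1)² = 1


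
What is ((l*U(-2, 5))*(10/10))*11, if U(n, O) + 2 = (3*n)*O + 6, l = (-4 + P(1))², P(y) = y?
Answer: -2574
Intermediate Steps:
l = 9 (l = (-4 + 1)² = (-3)² = 9)
U(n, O) = 4 + 3*O*n (U(n, O) = -2 + ((3*n)*O + 6) = -2 + (3*O*n + 6) = -2 + (6 + 3*O*n) = 4 + 3*O*n)
((l*U(-2, 5))*(10/10))*11 = ((9*(4 + 3*5*(-2)))*(10/10))*11 = ((9*(4 - 30))*(10*(⅒)))*11 = ((9*(-26))*1)*11 = -234*1*11 = -234*11 = -2574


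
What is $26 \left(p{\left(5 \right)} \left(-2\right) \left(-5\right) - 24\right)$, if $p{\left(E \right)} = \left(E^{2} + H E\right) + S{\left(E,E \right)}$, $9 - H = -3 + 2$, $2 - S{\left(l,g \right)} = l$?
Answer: $18096$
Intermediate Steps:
$S{\left(l,g \right)} = 2 - l$
$H = 10$ ($H = 9 - \left(-3 + 2\right) = 9 - -1 = 9 + 1 = 10$)
$p{\left(E \right)} = 2 + E^{2} + 9 E$ ($p{\left(E \right)} = \left(E^{2} + 10 E\right) - \left(-2 + E\right) = 2 + E^{2} + 9 E$)
$26 \left(p{\left(5 \right)} \left(-2\right) \left(-5\right) - 24\right) = 26 \left(\left(2 + 5^{2} + 9 \cdot 5\right) \left(-2\right) \left(-5\right) - 24\right) = 26 \left(\left(2 + 25 + 45\right) \left(-2\right) \left(-5\right) - 24\right) = 26 \left(72 \left(-2\right) \left(-5\right) - 24\right) = 26 \left(\left(-144\right) \left(-5\right) - 24\right) = 26 \left(720 - 24\right) = 26 \cdot 696 = 18096$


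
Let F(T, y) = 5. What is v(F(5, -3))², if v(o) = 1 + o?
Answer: 36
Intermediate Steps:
v(F(5, -3))² = (1 + 5)² = 6² = 36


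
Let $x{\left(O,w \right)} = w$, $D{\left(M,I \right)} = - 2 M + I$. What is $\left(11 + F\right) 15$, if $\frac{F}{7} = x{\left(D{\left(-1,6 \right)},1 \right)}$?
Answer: $270$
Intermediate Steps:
$D{\left(M,I \right)} = I - 2 M$
$F = 7$ ($F = 7 \cdot 1 = 7$)
$\left(11 + F\right) 15 = \left(11 + 7\right) 15 = 18 \cdot 15 = 270$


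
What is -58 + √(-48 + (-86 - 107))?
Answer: -58 + I*√241 ≈ -58.0 + 15.524*I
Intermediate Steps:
-58 + √(-48 + (-86 - 107)) = -58 + √(-48 - 193) = -58 + √(-241) = -58 + I*√241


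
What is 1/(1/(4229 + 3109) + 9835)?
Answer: 7338/72169231 ≈ 0.00010168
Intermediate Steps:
1/(1/(4229 + 3109) + 9835) = 1/(1/7338 + 9835) = 1/(72169231/7338) = 7338/72169231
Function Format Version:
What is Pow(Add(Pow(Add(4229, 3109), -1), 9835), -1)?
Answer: Rational(7338, 72169231) ≈ 0.00010168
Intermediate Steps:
Pow(Add(Pow(Add(4229, 3109), -1), 9835), -1) = Pow(Add(Pow(7338, -1), 9835), -1) = Pow(Add(Rational(1, 7338), 9835), -1) = Pow(Rational(72169231, 7338), -1) = Rational(7338, 72169231)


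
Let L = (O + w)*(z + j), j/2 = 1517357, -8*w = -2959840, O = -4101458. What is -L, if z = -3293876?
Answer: -967057301436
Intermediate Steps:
w = 369980 (w = -⅛*(-2959840) = 369980)
j = 3034714 (j = 2*1517357 = 3034714)
L = 967057301436 (L = (-4101458 + 369980)*(-3293876 + 3034714) = -3731478*(-259162) = 967057301436)
-L = -1*967057301436 = -967057301436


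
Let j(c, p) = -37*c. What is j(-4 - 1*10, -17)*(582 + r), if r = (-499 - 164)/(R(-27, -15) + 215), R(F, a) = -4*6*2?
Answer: 50003058/167 ≈ 2.9942e+5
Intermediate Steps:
R(F, a) = -48 (R(F, a) = -24*2 = -48)
r = -663/167 (r = (-499 - 164)/(-48 + 215) = -663/167 ≈ -3.9701)
j(-4 - 1*10, -17)*(582 + r) = (-37*(-4 - 1*10))*(582 - 663/167) = -37*(-4 - 10)*(96531/167) = -37*(-14)*(96531/167) = 518*(96531/167) = 50003058/167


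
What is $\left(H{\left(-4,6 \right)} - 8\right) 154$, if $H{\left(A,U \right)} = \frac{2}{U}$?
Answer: $- \frac{3542}{3} \approx -1180.7$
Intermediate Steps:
$\left(H{\left(-4,6 \right)} - 8\right) 154 = \left(\frac{2}{6} - 8\right) 154 = \left(2 \cdot \frac{1}{6} - 8\right) 154 = \left(\frac{1}{3} - 8\right) 154 = \left(- \frac{23}{3}\right) 154 = - \frac{3542}{3}$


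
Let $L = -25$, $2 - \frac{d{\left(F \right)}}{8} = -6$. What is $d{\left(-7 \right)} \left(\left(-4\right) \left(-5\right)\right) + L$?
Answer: $1255$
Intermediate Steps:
$d{\left(F \right)} = 64$ ($d{\left(F \right)} = 16 - -48 = 16 + 48 = 64$)
$d{\left(-7 \right)} \left(\left(-4\right) \left(-5\right)\right) + L = 64 \left(\left(-4\right) \left(-5\right)\right) - 25 = 64 \cdot 20 - 25 = 1280 - 25 = 1255$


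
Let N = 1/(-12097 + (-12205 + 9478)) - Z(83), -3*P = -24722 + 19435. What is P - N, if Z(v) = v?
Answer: 82065667/44472 ≈ 1845.3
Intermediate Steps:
P = 5287/3 (P = -(-24722 + 19435)/3 = -1/3*(-5287) = 5287/3 ≈ 1762.3)
N = -1230393/14824 (N = 1/(-12097 + (-12205 + 9478)) - 1*83 = 1/(-12097 - 2727) - 83 = 1/(-14824) - 83 = -1/14824 - 83 = -1230393/14824 ≈ -83.000)
P - N = 5287/3 - 1*(-1230393/14824) = 5287/3 + 1230393/14824 = 82065667/44472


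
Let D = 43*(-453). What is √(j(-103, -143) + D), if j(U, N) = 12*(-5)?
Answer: 3*I*√2171 ≈ 139.78*I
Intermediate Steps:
j(U, N) = -60
D = -19479
√(j(-103, -143) + D) = √(-60 - 19479) = √(-19539) = 3*I*√2171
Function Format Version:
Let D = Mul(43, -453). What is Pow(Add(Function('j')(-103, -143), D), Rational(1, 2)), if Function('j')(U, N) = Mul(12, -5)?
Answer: Mul(3, I, Pow(2171, Rational(1, 2))) ≈ Mul(139.78, I)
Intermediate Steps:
Function('j')(U, N) = -60
D = -19479
Pow(Add(Function('j')(-103, -143), D), Rational(1, 2)) = Pow(Add(-60, -19479), Rational(1, 2)) = Pow(-19539, Rational(1, 2)) = Mul(3, I, Pow(2171, Rational(1, 2)))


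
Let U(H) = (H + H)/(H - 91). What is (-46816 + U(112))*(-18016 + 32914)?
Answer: -697305856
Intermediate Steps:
U(H) = 2*H/(-91 + H) (U(H) = (2*H)/(-91 + H) = 2*H/(-91 + H))
(-46816 + U(112))*(-18016 + 32914) = (-46816 + 2*112/(-91 + 112))*(-18016 + 32914) = (-46816 + 2*112/21)*14898 = (-46816 + 2*112*(1/21))*14898 = (-46816 + 32/3)*14898 = -140416/3*14898 = -697305856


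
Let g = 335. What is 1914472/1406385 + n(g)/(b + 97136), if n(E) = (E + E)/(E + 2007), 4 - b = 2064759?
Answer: 1470366571493251/1080142050401955 ≈ 1.3613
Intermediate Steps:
b = -2064755 (b = 4 - 1*2064759 = 4 - 2064759 = -2064755)
n(E) = 2*E/(2007 + E) (n(E) = (2*E)/(2007 + E) = 2*E/(2007 + E))
1914472/1406385 + n(g)/(b + 97136) = 1914472/1406385 + (2*335/(2007 + 335))/(-2064755 + 97136) = 1914472*(1/1406385) + (2*335/2342)/(-1967619) = 1914472/1406385 + (2*335*(1/2342))*(-1/1967619) = 1914472/1406385 + (335/1171)*(-1/1967619) = 1914472/1406385 - 335/2304081849 = 1470366571493251/1080142050401955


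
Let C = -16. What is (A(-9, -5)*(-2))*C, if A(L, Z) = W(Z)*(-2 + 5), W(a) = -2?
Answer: -192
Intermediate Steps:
A(L, Z) = -6 (A(L, Z) = -2*(-2 + 5) = -2*3 = -6)
(A(-9, -5)*(-2))*C = -6*(-2)*(-16) = 12*(-16) = -192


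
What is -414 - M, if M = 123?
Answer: -537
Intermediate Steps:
-414 - M = -414 - 1*123 = -414 - 123 = -537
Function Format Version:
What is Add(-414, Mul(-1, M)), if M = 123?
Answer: -537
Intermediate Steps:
Add(-414, Mul(-1, M)) = Add(-414, Mul(-1, 123)) = Add(-414, -123) = -537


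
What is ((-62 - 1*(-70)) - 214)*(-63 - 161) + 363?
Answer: 46507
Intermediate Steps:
((-62 - 1*(-70)) - 214)*(-63 - 161) + 363 = ((-62 + 70) - 214)*(-224) + 363 = (8 - 214)*(-224) + 363 = -206*(-224) + 363 = 46144 + 363 = 46507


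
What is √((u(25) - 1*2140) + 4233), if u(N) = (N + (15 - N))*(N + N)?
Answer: √2843 ≈ 53.320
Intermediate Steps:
u(N) = 30*N (u(N) = 15*(2*N) = 30*N)
√((u(25) - 1*2140) + 4233) = √((30*25 - 1*2140) + 4233) = √((750 - 2140) + 4233) = √(-1390 + 4233) = √2843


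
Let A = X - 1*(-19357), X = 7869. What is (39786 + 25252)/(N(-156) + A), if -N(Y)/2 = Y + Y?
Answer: 32519/13925 ≈ 2.3353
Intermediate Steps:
N(Y) = -4*Y (N(Y) = -2*(Y + Y) = -4*Y)
A = 27226 (A = 7869 - 1*(-19357) = 7869 + 19357 = 27226)
(39786 + 25252)/(N(-156) + A) = (39786 + 25252)/(-4*(-156) + 27226) = 65038/(624 + 27226) = 65038/27850 = 65038*(1/27850) = 32519/13925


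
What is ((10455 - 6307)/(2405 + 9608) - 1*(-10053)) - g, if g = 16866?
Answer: -81840421/12013 ≈ -6812.7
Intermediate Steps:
((10455 - 6307)/(2405 + 9608) - 1*(-10053)) - g = ((10455 - 6307)/(2405 + 9608) - 1*(-10053)) - 1*16866 = (4148/12013 + 10053) - 16866 = 120770837/12013 - 16866 = -81840421/12013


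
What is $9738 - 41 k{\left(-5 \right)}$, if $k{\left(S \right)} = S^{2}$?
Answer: $8713$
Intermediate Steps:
$9738 - 41 k{\left(-5 \right)} = 9738 - 41 \left(-5\right)^{2} = 9738 - 41 \cdot 25 = 9738 - 1025 = 8713$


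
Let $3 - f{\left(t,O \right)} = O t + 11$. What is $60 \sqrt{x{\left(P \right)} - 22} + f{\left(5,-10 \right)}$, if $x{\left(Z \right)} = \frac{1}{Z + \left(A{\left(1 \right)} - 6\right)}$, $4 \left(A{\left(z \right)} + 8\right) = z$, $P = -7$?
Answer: $42 + \frac{60 i \sqrt{151890}}{83} \approx 42.0 + 281.73 i$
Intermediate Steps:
$A{\left(z \right)} = -8 + \frac{z}{4}$
$x{\left(Z \right)} = \frac{1}{- \frac{55}{4} + Z}$ ($x{\left(Z \right)} = \frac{1}{Z + \left(\left(-8 + \frac{1}{4} \cdot 1\right) - 6\right)} = \frac{1}{Z + \left(\left(-8 + \frac{1}{4}\right) - 6\right)} = \frac{1}{Z - \frac{55}{4}} = \frac{1}{- \frac{55}{4} + Z}$)
$f{\left(t,O \right)} = -8 - O t$ ($f{\left(t,O \right)} = 3 - \left(O t + 11\right) = 3 - \left(11 + O t\right) = -8 - O t$)
$60 \sqrt{x{\left(P \right)} - 22} + f{\left(5,-10 \right)} = 60 \sqrt{\frac{4}{-55 + 4 \left(-7\right)} - 22} - \left(8 - 50\right) = 60 \sqrt{\frac{4}{-55 - 28} - 22} + \left(-8 + 50\right) = 60 \sqrt{\frac{4}{-83} - 22} + 42 = 60 \sqrt{4 \left(- \frac{1}{83}\right) - 22} + 42 = 60 \sqrt{- \frac{4}{83} - 22} + 42 = 60 \sqrt{- \frac{1830}{83}} + 42 = 60 \frac{i \sqrt{151890}}{83} + 42 = \frac{60 i \sqrt{151890}}{83} + 42 = 42 + \frac{60 i \sqrt{151890}}{83}$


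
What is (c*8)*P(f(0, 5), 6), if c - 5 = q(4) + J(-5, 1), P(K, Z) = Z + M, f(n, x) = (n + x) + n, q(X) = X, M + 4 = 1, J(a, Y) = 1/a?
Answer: 1056/5 ≈ 211.20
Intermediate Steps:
M = -3 (M = -4 + 1 = -3)
f(n, x) = x + 2*n
P(K, Z) = -3 + Z (P(K, Z) = Z - 3 = -3 + Z)
c = 44/5 (c = 5 + (4 + 1/(-5)) = 5 + (4 - 1/5) = 5 + 19/5 = 44/5 ≈ 8.8000)
(c*8)*P(f(0, 5), 6) = ((44/5)*8)*(-3 + 6) = (352/5)*3 = 1056/5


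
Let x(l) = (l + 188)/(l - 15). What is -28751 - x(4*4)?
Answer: -28955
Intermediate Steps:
x(l) = (188 + l)/(-15 + l)
-28751 - x(4*4) = -28751 - (188 + 4*4)/(-15 + 4*4) = -28751 - (188 + 16)/(-15 + 16) = -28751 - 204/1 = -28751 - 204 = -28955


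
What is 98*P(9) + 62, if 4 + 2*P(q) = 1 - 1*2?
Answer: -183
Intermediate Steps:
P(q) = -5/2 (P(q) = -2 + (1 - 1*2)/2 = -2 + (1 - 2)/2 = -2 + (½)*(-1) = -2 - ½ = -5/2)
98*P(9) + 62 = 98*(-5/2) + 62 = -245 + 62 = -183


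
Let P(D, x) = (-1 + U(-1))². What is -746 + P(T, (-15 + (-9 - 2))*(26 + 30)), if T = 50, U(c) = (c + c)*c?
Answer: -745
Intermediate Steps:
U(c) = 2*c² (U(c) = (2*c)*c = 2*c²)
P(D, x) = 1 (P(D, x) = (-1 + 2*(-1)²)² = (-1 + 2*1)² = (-1 + 2)² = 1² = 1)
-746 + P(T, (-15 + (-9 - 2))*(26 + 30)) = -746 + 1 = -745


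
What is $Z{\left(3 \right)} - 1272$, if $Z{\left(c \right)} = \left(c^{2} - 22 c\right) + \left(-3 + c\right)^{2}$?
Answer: $-1329$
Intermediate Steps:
$Z{\left(c \right)} = c^{2} + \left(-3 + c\right)^{2} - 22 c$
$Z{\left(3 \right)} - 1272 = \left(9 - 84 + 2 \cdot 3^{2}\right) - 1272 = \left(9 - 84 + 2 \cdot 9\right) - 1272 = \left(9 - 84 + 18\right) - 1272 = -57 - 1272 = -1329$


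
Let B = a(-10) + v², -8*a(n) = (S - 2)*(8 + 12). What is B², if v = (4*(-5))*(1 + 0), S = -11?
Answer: 748225/4 ≈ 1.8706e+5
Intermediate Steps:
a(n) = 65/2 (a(n) = -(-11 - 2)*(8 + 12)/8 = -(-13)*20/8 = -⅛*(-260) = 65/2)
v = -20 (v = -20*1 = -20)
B = 865/2 (B = 65/2 + (-20)² = 65/2 + 400 = 865/2 ≈ 432.50)
B² = (865/2)² = 748225/4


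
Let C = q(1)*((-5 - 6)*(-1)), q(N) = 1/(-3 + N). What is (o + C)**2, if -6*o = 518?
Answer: 303601/36 ≈ 8433.4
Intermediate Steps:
o = -259/3 (o = -1/6*518 = -259/3 ≈ -86.333)
C = -11/2 (C = ((-5 - 6)*(-1))/(-3 + 1) = (-11*(-1))/(-2) = -1/2*11 = -11/2 ≈ -5.5000)
(o + C)**2 = (-259/3 - 11/2)**2 = (-551/6)**2 = 303601/36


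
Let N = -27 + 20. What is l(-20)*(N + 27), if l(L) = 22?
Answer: 440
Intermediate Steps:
N = -7
l(-20)*(N + 27) = 22*(-7 + 27) = 22*20 = 440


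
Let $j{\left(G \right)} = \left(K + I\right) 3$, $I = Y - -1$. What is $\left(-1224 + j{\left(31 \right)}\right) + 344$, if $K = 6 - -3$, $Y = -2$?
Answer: $-856$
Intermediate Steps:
$K = 9$ ($K = 6 + 3 = 9$)
$I = -1$ ($I = -2 - -1 = -2 + 1 = -1$)
$j{\left(G \right)} = 24$ ($j{\left(G \right)} = \left(9 - 1\right) 3 = 8 \cdot 3 = 24$)
$\left(-1224 + j{\left(31 \right)}\right) + 344 = \left(-1224 + 24\right) + 344 = -1200 + 344 = -856$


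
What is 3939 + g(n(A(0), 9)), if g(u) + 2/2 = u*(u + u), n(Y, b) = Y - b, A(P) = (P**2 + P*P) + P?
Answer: 4100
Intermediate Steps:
A(P) = P + 2*P**2 (A(P) = (P**2 + P**2) + P = 2*P**2 + P = P + 2*P**2)
g(u) = -1 + 2*u**2 (g(u) = -1 + u*(u + u) = -1 + u*(2*u) = -1 + 2*u**2)
3939 + g(n(A(0), 9)) = 3939 + (-1 + 2*(0*(1 + 2*0) - 1*9)**2) = 3939 + (-1 + 2*(0*(1 + 0) - 9)**2) = 3939 + (-1 + 2*(0*1 - 9)**2) = 3939 + (-1 + 2*(0 - 9)**2) = 3939 + (-1 + 2*(-9)**2) = 3939 + (-1 + 2*81) = 3939 + (-1 + 162) = 3939 + 161 = 4100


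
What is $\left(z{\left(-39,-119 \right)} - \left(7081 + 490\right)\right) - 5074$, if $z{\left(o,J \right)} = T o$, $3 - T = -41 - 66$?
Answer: $-16935$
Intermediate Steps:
$T = 110$ ($T = 3 - \left(-41 - 66\right) = 3 - -107 = 3 + 107 = 110$)
$z{\left(o,J \right)} = 110 o$
$\left(z{\left(-39,-119 \right)} - \left(7081 + 490\right)\right) - 5074 = \left(110 \left(-39\right) - \left(7081 + 490\right)\right) - 5074 = \left(-4290 - 7571\right) - 5074 = -11861 - 5074 = -16935$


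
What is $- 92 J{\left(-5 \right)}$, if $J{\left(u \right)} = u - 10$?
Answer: $1380$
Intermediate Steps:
$J{\left(u \right)} = -10 + u$ ($J{\left(u \right)} = u - 10 = -10 + u$)
$- 92 J{\left(-5 \right)} = - 92 \left(-10 - 5\right) = \left(-92\right) \left(-15\right) = 1380$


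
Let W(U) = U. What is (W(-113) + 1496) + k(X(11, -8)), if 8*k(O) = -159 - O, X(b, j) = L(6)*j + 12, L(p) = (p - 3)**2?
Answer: 10965/8 ≈ 1370.6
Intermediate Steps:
L(p) = (-3 + p)**2
X(b, j) = 12 + 9*j (X(b, j) = (-3 + 6)**2*j + 12 = 3**2*j + 12 = 9*j + 12 = 12 + 9*j)
k(O) = -159/8 - O/8 (k(O) = (-159 - O)/8 = -159/8 - O/8)
(W(-113) + 1496) + k(X(11, -8)) = (-113 + 1496) + (-159/8 - (12 + 9*(-8))/8) = 1383 + (-159/8 - (12 - 72)/8) = 1383 + (-159/8 - 1/8*(-60)) = 1383 + (-159/8 + 15/2) = 1383 - 99/8 = 10965/8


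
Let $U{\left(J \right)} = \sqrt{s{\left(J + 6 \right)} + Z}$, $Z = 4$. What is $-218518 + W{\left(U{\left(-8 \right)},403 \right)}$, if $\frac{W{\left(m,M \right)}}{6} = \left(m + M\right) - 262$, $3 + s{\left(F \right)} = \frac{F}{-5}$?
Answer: $-217672 + \frac{6 \sqrt{35}}{5} \approx -2.1767 \cdot 10^{5}$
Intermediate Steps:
$s{\left(F \right)} = -3 - \frac{F}{5}$ ($s{\left(F \right)} = -3 + \frac{F}{-5} = -3 + F \left(- \frac{1}{5}\right) = -3 - \frac{F}{5}$)
$U{\left(J \right)} = \sqrt{- \frac{1}{5} - \frac{J}{5}}$ ($U{\left(J \right)} = \sqrt{\left(-3 - \frac{J + 6}{5}\right) + 4} = \sqrt{\left(-3 - \frac{6 + J}{5}\right) + 4} = \sqrt{\left(-3 - \left(\frac{6}{5} + \frac{J}{5}\right)\right) + 4} = \sqrt{\left(- \frac{21}{5} - \frac{J}{5}\right) + 4} = \sqrt{- \frac{1}{5} - \frac{J}{5}}$)
$W{\left(m,M \right)} = -1572 + 6 M + 6 m$ ($W{\left(m,M \right)} = 6 \left(\left(m + M\right) - 262\right) = 6 \left(\left(M + m\right) - 262\right) = 6 \left(-262 + M + m\right) = -1572 + 6 M + 6 m$)
$-218518 + W{\left(U{\left(-8 \right)},403 \right)} = -218518 + \left(-1572 + 6 \cdot 403 + 6 \frac{\sqrt{-5 - -40}}{5}\right) = -218518 + \left(-1572 + 2418 + 6 \frac{\sqrt{-5 + 40}}{5}\right) = -218518 + \left(-1572 + 2418 + 6 \frac{\sqrt{35}}{5}\right) = -218518 + \left(-1572 + 2418 + \frac{6 \sqrt{35}}{5}\right) = -218518 + \left(846 + \frac{6 \sqrt{35}}{5}\right) = -217672 + \frac{6 \sqrt{35}}{5}$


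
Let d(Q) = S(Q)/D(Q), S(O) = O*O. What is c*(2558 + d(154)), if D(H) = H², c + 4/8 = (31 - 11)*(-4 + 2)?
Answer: -207279/2 ≈ -1.0364e+5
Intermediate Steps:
c = -81/2 (c = -½ + (31 - 11)*(-4 + 2) = -½ + 20*(-2) = -½ - 40 = -81/2 ≈ -40.500)
S(O) = O²
d(Q) = 1 (d(Q) = Q²/(Q²) = Q²/Q² = 1)
c*(2558 + d(154)) = -81*(2558 + 1)/2 = -81/2*2559 = -207279/2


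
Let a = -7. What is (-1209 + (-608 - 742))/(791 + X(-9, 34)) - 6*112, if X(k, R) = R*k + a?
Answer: -323775/478 ≈ -677.35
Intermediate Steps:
X(k, R) = -7 + R*k (X(k, R) = R*k - 7 = -7 + R*k)
(-1209 + (-608 - 742))/(791 + X(-9, 34)) - 6*112 = (-1209 + (-608 - 742))/(791 + (-7 + 34*(-9))) - 6*112 = (-1209 - 1350)/(791 + (-7 - 306)) - 672 = -2559/(791 - 313) - 672 = -2559/478 - 672 = -323775/478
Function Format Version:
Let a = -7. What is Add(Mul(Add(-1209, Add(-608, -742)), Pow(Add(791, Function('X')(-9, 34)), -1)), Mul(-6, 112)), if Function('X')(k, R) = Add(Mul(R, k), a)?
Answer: Rational(-323775, 478) ≈ -677.35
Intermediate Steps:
Function('X')(k, R) = Add(-7, Mul(R, k)) (Function('X')(k, R) = Add(Mul(R, k), -7) = Add(-7, Mul(R, k)))
Add(Mul(Add(-1209, Add(-608, -742)), Pow(Add(791, Function('X')(-9, 34)), -1)), Mul(-6, 112)) = Add(Mul(Add(-1209, Add(-608, -742)), Pow(Add(791, Add(-7, Mul(34, -9))), -1)), Mul(-6, 112)) = Add(Mul(Add(-1209, -1350), Pow(Add(791, Add(-7, -306)), -1)), -672) = Add(Mul(-2559, Pow(Add(791, -313), -1)), -672) = Add(Mul(-2559, Pow(478, -1)), -672) = Add(Mul(-2559, Rational(1, 478)), -672) = Add(Rational(-2559, 478), -672) = Rational(-323775, 478)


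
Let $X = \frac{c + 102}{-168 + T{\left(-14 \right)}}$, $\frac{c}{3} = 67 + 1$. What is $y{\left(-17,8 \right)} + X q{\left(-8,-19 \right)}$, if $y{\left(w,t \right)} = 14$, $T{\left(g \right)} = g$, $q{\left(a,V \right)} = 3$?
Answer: $\frac{815}{91} \approx 8.956$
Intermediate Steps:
$c = 204$ ($c = 3 \left(67 + 1\right) = 3 \cdot 68 = 204$)
$X = - \frac{153}{91}$ ($X = \frac{204 + 102}{-168 - 14} = \frac{306}{-182} = 306 \left(- \frac{1}{182}\right) = - \frac{153}{91} \approx -1.6813$)
$y{\left(-17,8 \right)} + X q{\left(-8,-19 \right)} = 14 - \frac{459}{91} = \frac{815}{91}$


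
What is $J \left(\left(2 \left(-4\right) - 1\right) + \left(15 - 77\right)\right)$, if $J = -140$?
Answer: $9940$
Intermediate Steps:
$J \left(\left(2 \left(-4\right) - 1\right) + \left(15 - 77\right)\right) = - 140 \left(\left(2 \left(-4\right) - 1\right) + \left(15 - 77\right)\right) = - 140 \left(\left(-8 - 1\right) - 62\right) = - 140 \left(-9 - 62\right) = \left(-140\right) \left(-71\right) = 9940$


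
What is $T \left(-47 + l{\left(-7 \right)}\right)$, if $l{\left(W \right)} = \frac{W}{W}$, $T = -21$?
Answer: $966$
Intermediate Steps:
$l{\left(W \right)} = 1$
$T \left(-47 + l{\left(-7 \right)}\right) = - 21 \left(-47 + 1\right) = \left(-21\right) \left(-46\right) = 966$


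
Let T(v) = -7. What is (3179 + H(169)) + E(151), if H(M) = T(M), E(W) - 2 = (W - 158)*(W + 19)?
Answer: 1984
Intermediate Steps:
E(W) = 2 + (-158 + W)*(19 + W) (E(W) = 2 + (W - 158)*(W + 19) = 2 + (-158 + W)*(19 + W))
H(M) = -7
(3179 + H(169)) + E(151) = (3179 - 7) + (-3000 + 151² - 139*151) = 3172 + (-3000 + 22801 - 20989) = 3172 - 1188 = 1984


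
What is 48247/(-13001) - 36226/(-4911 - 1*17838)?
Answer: -626596777/295759749 ≈ -2.1186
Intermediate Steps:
48247/(-13001) - 36226/(-4911 - 1*17838) = 48247*(-1/13001) - 36226/(-4911 - 17838) = -48247/13001 - 36226/(-22749) = -48247/13001 - 36226*(-1/22749) = -48247/13001 + 36226/22749 = -626596777/295759749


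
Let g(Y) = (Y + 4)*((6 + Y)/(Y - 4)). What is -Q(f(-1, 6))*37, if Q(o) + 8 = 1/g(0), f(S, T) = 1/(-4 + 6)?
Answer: 1813/6 ≈ 302.17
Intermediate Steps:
f(S, T) = ½ (f(S, T) = 1/2 = ½)
g(Y) = (4 + Y)*(6 + Y)/(-4 + Y) (g(Y) = (4 + Y)*((6 + Y)/(-4 + Y)) = (4 + Y)*(6 + Y)/(-4 + Y))
Q(o) = -49/6 (Q(o) = -8 + 1/((24 + 0² + 10*0)/(-4 + 0)) = -8 + 1/((24 + 0 + 0)/(-4)) = -8 + 1/(-¼*24) = -8 + 1/(-6) = -8 - ⅙ = -49/6)
-Q(f(-1, 6))*37 = -1*(-49/6)*37 = (49/6)*37 = 1813/6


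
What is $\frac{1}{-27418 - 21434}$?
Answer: $- \frac{1}{48852} \approx -2.047 \cdot 10^{-5}$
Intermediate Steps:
$\frac{1}{-27418 - 21434} = \frac{1}{-48852} = - \frac{1}{48852}$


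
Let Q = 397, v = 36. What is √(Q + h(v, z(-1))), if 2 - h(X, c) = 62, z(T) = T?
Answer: √337 ≈ 18.358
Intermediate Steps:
h(X, c) = -60 (h(X, c) = 2 - 1*62 = 2 - 62 = -60)
√(Q + h(v, z(-1))) = √(397 - 60) = √337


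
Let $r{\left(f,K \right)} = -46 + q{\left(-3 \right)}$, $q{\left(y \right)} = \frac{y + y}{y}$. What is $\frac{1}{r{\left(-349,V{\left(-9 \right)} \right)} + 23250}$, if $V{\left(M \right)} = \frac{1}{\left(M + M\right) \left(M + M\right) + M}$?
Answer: $\frac{1}{23206} \approx 4.3092 \cdot 10^{-5}$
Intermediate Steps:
$V{\left(M \right)} = \frac{1}{M + 4 M^{2}}$ ($V{\left(M \right)} = \frac{1}{2 M 2 M + M} = \frac{1}{4 M^{2} + M} = \frac{1}{M + 4 M^{2}}$)
$q{\left(y \right)} = 2$ ($q{\left(y \right)} = \frac{2 y}{y} = 2$)
$r{\left(f,K \right)} = -44$ ($r{\left(f,K \right)} = -46 + 2 = -44$)
$\frac{1}{r{\left(-349,V{\left(-9 \right)} \right)} + 23250} = \frac{1}{-44 + 23250} = \frac{1}{23206}$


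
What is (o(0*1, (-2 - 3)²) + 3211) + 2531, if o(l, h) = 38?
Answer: 5780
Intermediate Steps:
(o(0*1, (-2 - 3)²) + 3211) + 2531 = (38 + 3211) + 2531 = 3249 + 2531 = 5780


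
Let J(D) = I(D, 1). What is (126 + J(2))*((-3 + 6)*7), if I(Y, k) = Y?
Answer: 2688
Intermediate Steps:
J(D) = D
(126 + J(2))*((-3 + 6)*7) = (126 + 2)*((-3 + 6)*7) = 128*(3*7) = 128*21 = 2688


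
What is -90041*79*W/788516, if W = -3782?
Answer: 433907579/12718 ≈ 34118.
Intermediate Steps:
-90041*79*W/788516 = -90041/(788516/((79*(-3782)))) = -90041/(788516/(-298778)) = -90041/(788516*(-1/298778)) = -90041/(-12718/4819) = -90041*(-4819/12718) = 433907579/12718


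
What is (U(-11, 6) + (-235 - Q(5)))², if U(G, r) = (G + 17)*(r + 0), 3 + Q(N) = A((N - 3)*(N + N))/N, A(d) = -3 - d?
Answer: 915849/25 ≈ 36634.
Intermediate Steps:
Q(N) = -3 + (-3 - 2*N*(-3 + N))/N (Q(N) = -3 + (-3 - (N - 3)*(N + N))/N = -3 + (-3 - (-3 + N)*2*N)/N = -3 + (-3 - 2*N*(-3 + N))/N)
U(G, r) = r*(17 + G) (U(G, r) = (17 + G)*r = r*(17 + G))
(U(-11, 6) + (-235 - Q(5)))² = (6*(17 - 11) + (-235 - (3 - 3/5 - 2*5)))² = (6*6 + (-235 - (3 - 3*⅕ - 10)))² = (36 + (-235 - (3 - ⅗ - 10)))² = (36 + (-235 - 1*(-38/5)))² = (36 + (-235 + 38/5))² = (36 - 1137/5)² = (-957/5)² = 915849/25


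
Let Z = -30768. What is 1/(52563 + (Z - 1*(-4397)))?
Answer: 1/26192 ≈ 3.8180e-5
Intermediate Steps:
1/(52563 + (Z - 1*(-4397))) = 1/(52563 + (-30768 - 1*(-4397))) = 1/(52563 + (-30768 + 4397)) = 1/(52563 - 26371) = 1/26192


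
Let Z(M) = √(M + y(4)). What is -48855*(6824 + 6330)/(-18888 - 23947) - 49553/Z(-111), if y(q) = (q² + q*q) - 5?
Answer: 128527734/8567 + 7079*I*√21/6 ≈ 15003.0 + 5406.7*I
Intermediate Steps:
y(q) = -5 + 2*q² (y(q) = (q² + q²) - 5 = 2*q² - 5 = -5 + 2*q²)
Z(M) = √(27 + M) (Z(M) = √(M + (-5 + 2*4²)) = √(M + (-5 + 2*16)) = √(M + (-5 + 32)) = √(M + 27) = √(27 + M))
-48855*(6824 + 6330)/(-18888 - 23947) - 49553/Z(-111) = -48855*(6824 + 6330)/(-18888 - 23947) - 49553/√(27 - 111) = -48855/((-42835/13154)) - 49553*(-I*√21/42) = -48855/((-42835*1/13154)) - 49553*(-I*√21/42) = -48855/(-42835/13154) - (-7079)*I*√21/6 = -48855*(-13154/42835) + 7079*I*√21/6 = 128527734/8567 + 7079*I*√21/6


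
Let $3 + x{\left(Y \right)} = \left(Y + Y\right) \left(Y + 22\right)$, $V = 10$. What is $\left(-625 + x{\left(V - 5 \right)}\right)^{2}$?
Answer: $128164$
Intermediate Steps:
$x{\left(Y \right)} = -3 + 2 Y \left(22 + Y\right)$ ($x{\left(Y \right)} = -3 + \left(Y + Y\right) \left(Y + 22\right) = -3 + 2 Y \left(22 + Y\right)$)
$\left(-625 + x{\left(V - 5 \right)}\right)^{2} = \left(-625 + \left(-3 + 2 \left(10 - 5\right)^{2} + 44 \left(10 - 5\right)\right)\right)^{2} = \left(-625 + \left(-3 + 2 \cdot 5^{2} + 44 \cdot 5\right)\right)^{2} = \left(-625 + \left(-3 + 2 \cdot 25 + 220\right)\right)^{2} = \left(-625 + \left(-3 + 50 + 220\right)\right)^{2} = \left(-625 + 267\right)^{2} = \left(-358\right)^{2} = 128164$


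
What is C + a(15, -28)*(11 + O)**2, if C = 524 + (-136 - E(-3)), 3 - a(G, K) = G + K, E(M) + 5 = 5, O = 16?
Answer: 12052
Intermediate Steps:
E(M) = 0 (E(M) = -5 + 5 = 0)
a(G, K) = 3 - G - K (a(G, K) = 3 - (G + K) = 3 + (-G - K) = 3 - G - K)
C = 388 (C = 524 + (-136 - 1*0) = 524 + (-136 + 0) = 524 - 136 = 388)
C + a(15, -28)*(11 + O)**2 = 388 + (3 - 1*15 - 1*(-28))*(11 + 16)**2 = 388 + (3 - 15 + 28)*27**2 = 388 + 16*729 = 388 + 11664 = 12052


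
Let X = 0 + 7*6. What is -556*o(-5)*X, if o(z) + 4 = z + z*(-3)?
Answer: -140112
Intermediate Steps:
o(z) = -4 - 2*z (o(z) = -4 + (z + z*(-3)) = -4 + (z - 3*z) = -4 - 2*z)
X = 42 (X = 0 + 42 = 42)
-556*o(-5)*X = -556*(-4 - 2*(-5))*42 = -556*(-4 + 10)*42 = -3336*42 = -556*252 = -140112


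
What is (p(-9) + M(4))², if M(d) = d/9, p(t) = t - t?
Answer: 16/81 ≈ 0.19753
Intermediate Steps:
p(t) = 0
M(d) = d/9 (M(d) = d*(⅑) = d/9)
(p(-9) + M(4))² = (0 + (⅑)*4)² = (0 + 4/9)² = (4/9)² = 16/81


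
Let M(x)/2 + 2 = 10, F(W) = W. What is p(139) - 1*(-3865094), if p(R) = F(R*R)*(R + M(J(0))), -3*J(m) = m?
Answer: 6859849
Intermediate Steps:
J(m) = -m/3
M(x) = 16 (M(x) = -4 + 2*10 = -4 + 20 = 16)
p(R) = R**2*(16 + R) (p(R) = (R*R)*(R + 16) = R**2*(16 + R))
p(139) - 1*(-3865094) = 139**2*(16 + 139) - 1*(-3865094) = 19321*155 + 3865094 = 2994755 + 3865094 = 6859849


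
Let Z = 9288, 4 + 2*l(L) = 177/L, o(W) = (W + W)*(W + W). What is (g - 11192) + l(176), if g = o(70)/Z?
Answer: -4573606471/408672 ≈ -11191.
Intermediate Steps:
o(W) = 4*W² (o(W) = (2*W)*(2*W) = 4*W²)
l(L) = -2 + 177/(2*L) (l(L) = -2 + (177/L)/2 = -2 + 177/(2*L))
g = 2450/1161 (g = (4*70²)/9288 = (4*4900)*(1/9288) = 19600*(1/9288) = 2450/1161 ≈ 2.1102)
(g - 11192) + l(176) = (2450/1161 - 11192) + (-2 + (177/2)/176) = -12991462/1161 + (-2 + (177/2)*(1/176)) = -12991462/1161 + (-2 + 177/352) = -12991462/1161 - 527/352 = -4573606471/408672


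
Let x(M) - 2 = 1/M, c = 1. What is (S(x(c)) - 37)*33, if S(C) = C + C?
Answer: -1023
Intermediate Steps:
x(M) = 2 + 1/M
S(C) = 2*C
(S(x(c)) - 37)*33 = (2*(2 + 1/1) - 37)*33 = (2*(2 + 1) - 37)*33 = (2*3 - 37)*33 = (6 - 37)*33 = -31*33 = -1023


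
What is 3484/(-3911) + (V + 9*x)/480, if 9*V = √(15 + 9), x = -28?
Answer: -221491/156440 + √6/2160 ≈ -1.4147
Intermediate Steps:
V = 2*√6/9 (V = √(15 + 9)/9 = √24/9 = (2*√6)/9 = 2*√6/9 ≈ 0.54433)
3484/(-3911) + (V + 9*x)/480 = 3484/(-3911) + (2*√6/9 + 9*(-28))/480 = 3484*(-1/3911) + (2*√6/9 - 252)*(1/480) = -3484/3911 + (-252 + 2*√6/9)*(1/480) = -3484/3911 + (-21/40 + √6/2160) = -221491/156440 + √6/2160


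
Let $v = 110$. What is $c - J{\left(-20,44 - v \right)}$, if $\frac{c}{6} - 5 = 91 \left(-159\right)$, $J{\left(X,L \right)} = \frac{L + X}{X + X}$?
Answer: $- \frac{1735723}{20} \approx -86786.0$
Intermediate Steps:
$J{\left(X,L \right)} = \frac{L + X}{2 X}$
$c = -86784$ ($c = 30 + 6 \cdot 91 \left(-159\right) = 30 + 6 \left(-14469\right) = 30 - 86814 = -86784$)
$c - J{\left(-20,44 - v \right)} = -86784 - \frac{\left(44 - 110\right) - 20}{2 \left(-20\right)} = -86784 - \frac{1}{2} \left(- \frac{1}{20}\right) \left(\left(44 - 110\right) - 20\right) = -86784 - \frac{1}{2} \left(- \frac{1}{20}\right) \left(-66 - 20\right) = -86784 - \frac{1}{2} \left(- \frac{1}{20}\right) \left(-86\right) = -86784 - \frac{43}{20} = - \frac{1735723}{20}$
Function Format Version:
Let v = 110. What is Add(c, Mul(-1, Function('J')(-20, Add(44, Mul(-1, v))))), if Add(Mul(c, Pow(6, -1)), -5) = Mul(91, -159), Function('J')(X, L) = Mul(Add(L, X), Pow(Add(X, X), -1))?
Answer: Rational(-1735723, 20) ≈ -86786.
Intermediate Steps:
Function('J')(X, L) = Mul(Rational(1, 2), Pow(X, -1), Add(L, X)) (Function('J')(X, L) = Mul(Add(L, X), Pow(Mul(2, X), -1)) = Mul(Add(L, X), Mul(Rational(1, 2), Pow(X, -1))) = Mul(Rational(1, 2), Pow(X, -1), Add(L, X)))
c = -86784 (c = Add(30, Mul(6, Mul(91, -159))) = Add(30, Mul(6, -14469)) = Add(30, -86814) = -86784)
Add(c, Mul(-1, Function('J')(-20, Add(44, Mul(-1, v))))) = Add(-86784, Mul(-1, Mul(Rational(1, 2), Pow(-20, -1), Add(Add(44, Mul(-1, 110)), -20)))) = Add(-86784, Mul(-1, Mul(Rational(1, 2), Rational(-1, 20), Add(Add(44, -110), -20)))) = Add(-86784, Mul(-1, Mul(Rational(1, 2), Rational(-1, 20), Add(-66, -20)))) = Add(-86784, Mul(-1, Mul(Rational(1, 2), Rational(-1, 20), -86))) = Add(-86784, Mul(-1, Rational(43, 20))) = Add(-86784, Rational(-43, 20)) = Rational(-1735723, 20)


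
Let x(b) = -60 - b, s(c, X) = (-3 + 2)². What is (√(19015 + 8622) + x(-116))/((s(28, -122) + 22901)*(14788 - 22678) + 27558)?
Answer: -28/90334611 - √27637/180669222 ≈ -1.2301e-6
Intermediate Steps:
s(c, X) = 1 (s(c, X) = (-1)² = 1)
(√(19015 + 8622) + x(-116))/((s(28, -122) + 22901)*(14788 - 22678) + 27558) = (√(19015 + 8622) + (-60 - 1*(-116)))/((1 + 22901)*(14788 - 22678) + 27558) = (√27637 + (-60 + 116))/(22902*(-7890) + 27558) = (√27637 + 56)/(-180696780 + 27558) = (56 + √27637)/(-180669222) = (56 + √27637)*(-1/180669222) = -28/90334611 - √27637/180669222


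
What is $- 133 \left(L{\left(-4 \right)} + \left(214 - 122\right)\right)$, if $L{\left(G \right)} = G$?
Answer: $-11704$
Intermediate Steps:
$- 133 \left(L{\left(-4 \right)} + \left(214 - 122\right)\right) = - 133 \left(-4 + \left(214 - 122\right)\right) = - 133 \left(-4 + 92\right) = \left(-133\right) 88 = -11704$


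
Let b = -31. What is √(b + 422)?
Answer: √391 ≈ 19.774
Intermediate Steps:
√(b + 422) = √(-31 + 422) = √391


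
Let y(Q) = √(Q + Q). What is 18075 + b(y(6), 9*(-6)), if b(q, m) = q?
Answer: 18075 + 2*√3 ≈ 18078.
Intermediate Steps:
y(Q) = √2*√Q (y(Q) = √(2*Q) = √2*√Q)
18075 + b(y(6), 9*(-6)) = 18075 + √2*√6 = 18075 + 2*√3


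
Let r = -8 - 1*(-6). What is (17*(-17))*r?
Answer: 578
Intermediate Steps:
r = -2 (r = -8 + 6 = -2)
(17*(-17))*r = (17*(-17))*(-2) = -289*(-2) = 578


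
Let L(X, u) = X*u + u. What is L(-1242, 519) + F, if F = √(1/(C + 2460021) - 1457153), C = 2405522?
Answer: -644079 + 9*I*√443158800640394/156953 ≈ -6.4408e+5 + 1207.1*I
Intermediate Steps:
L(X, u) = u + X*u
F = 9*I*√443158800640394/156953 (F = √(1/(2405522 + 2460021) - 1457153) = √(1/4865543 - 1457153) = √(-7089840579078/4865543) = 9*I*√443158800640394/156953 ≈ 1207.1*I)
L(-1242, 519) + F = 519*(1 - 1242) + 9*I*√443158800640394/156953 = 519*(-1241) + 9*I*√443158800640394/156953 = -644079 + 9*I*√443158800640394/156953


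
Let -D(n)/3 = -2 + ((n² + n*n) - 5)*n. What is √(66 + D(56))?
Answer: 12*I*√7311 ≈ 1026.1*I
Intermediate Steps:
D(n) = 6 - 3*n*(-5 + 2*n²) (D(n) = -3*(-2 + ((n² + n*n) - 5)*n) = -3*(-2 + ((n² + n²) - 5)*n) = -3*(-2 + (2*n² - 5)*n) = -3*(-2 + (-5 + 2*n²)*n) = -3*(-2 + n*(-5 + 2*n²)) = 6 - 3*n*(-5 + 2*n²))
√(66 + D(56)) = √(66 + (6 - 6*56³ + 15*56)) = √(66 + (6 - 6*175616 + 840)) = √(66 + (6 - 1053696 + 840)) = √(66 - 1052850) = √(-1052784) = 12*I*√7311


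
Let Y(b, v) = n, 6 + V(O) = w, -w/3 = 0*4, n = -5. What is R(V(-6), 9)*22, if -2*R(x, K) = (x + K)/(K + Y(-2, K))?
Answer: -33/4 ≈ -8.2500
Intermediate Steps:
w = 0 (w = -0*4 = -3*0 = 0)
V(O) = -6 (V(O) = -6 + 0 = -6)
Y(b, v) = -5
R(x, K) = -(K + x)/(2*(-5 + K)) (R(x, K) = -(x + K)/(2*(K - 5)) = -(K + x)/(2*(-5 + K)))
R(V(-6), 9)*22 = ((-1*9 - 1*(-6))/(2*(-5 + 9)))*22 = ((½)*(-9 + 6)/4)*22 = ((½)*(¼)*(-3))*22 = -3/8*22 = -33/4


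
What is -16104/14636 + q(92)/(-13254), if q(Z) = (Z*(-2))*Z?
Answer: 4289474/24248193 ≈ 0.17690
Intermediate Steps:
q(Z) = -2*Z**2 (q(Z) = (-2*Z)*Z = -2*Z**2)
-16104/14636 + q(92)/(-13254) = -16104/14636 - 2*92**2/(-13254) = -16104*1/14636 - 2*8464*(-1/13254) = -4026/3659 - 16928*(-1/13254) = -4026/3659 + 8464/6627 = 4289474/24248193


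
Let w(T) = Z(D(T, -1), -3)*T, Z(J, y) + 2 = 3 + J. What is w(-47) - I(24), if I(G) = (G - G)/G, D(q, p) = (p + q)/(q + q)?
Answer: -71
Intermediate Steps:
D(q, p) = (p + q)/(2*q) (D(q, p) = (p + q)/((2*q)) = (p + q)*(1/(2*q)) = (p + q)/(2*q))
Z(J, y) = 1 + J (Z(J, y) = -2 + (3 + J) = 1 + J)
w(T) = T*(1 + (-1 + T)/(2*T)) (w(T) = (1 + (-1 + T)/(2*T))*T = T*(1 + (-1 + T)/(2*T)))
I(G) = 0 (I(G) = 0/G = 0)
w(-47) - I(24) = (-½ + (3/2)*(-47)) - 1*0 = (-½ - 141/2) + 0 = -71 + 0 = -71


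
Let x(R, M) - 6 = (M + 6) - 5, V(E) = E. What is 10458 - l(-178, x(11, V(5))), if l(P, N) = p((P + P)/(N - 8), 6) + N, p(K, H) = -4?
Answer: 10450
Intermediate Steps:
x(R, M) = 7 + M (x(R, M) = 6 + ((M + 6) - 5) = 6 + ((6 + M) - 5) = 6 + (1 + M) = 7 + M)
l(P, N) = -4 + N
10458 - l(-178, x(11, V(5))) = 10458 - (-4 + (7 + 5)) = 10458 - (-4 + 12) = 10458 - 1*8 = 10458 - 8 = 10450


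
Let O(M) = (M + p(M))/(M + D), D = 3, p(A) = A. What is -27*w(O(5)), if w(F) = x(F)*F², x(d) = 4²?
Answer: -675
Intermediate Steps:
x(d) = 16
O(M) = 2*M/(3 + M) (O(M) = (M + M)/(M + 3) = (2*M)/(3 + M) = 2*M/(3 + M))
w(F) = 16*F²
-27*w(O(5)) = -432*(2*5/(3 + 5))² = -432*(2*5/8)² = -432*(2*5*(⅛))² = -432*(5/4)² = -432*25/16 = -27*25 = -675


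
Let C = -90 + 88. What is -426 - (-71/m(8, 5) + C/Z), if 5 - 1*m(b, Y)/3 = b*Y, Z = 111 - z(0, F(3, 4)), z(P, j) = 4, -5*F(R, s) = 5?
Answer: -4793497/11235 ≈ -426.66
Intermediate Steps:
F(R, s) = -1 (F(R, s) = -⅕*5 = -1)
Z = 107 (Z = 111 - 1*4 = 111 - 4 = 107)
C = -2
m(b, Y) = 15 - 3*Y*b (m(b, Y) = 15 - 3*b*Y = 15 - 3*Y*b)
-426 - (-71/m(8, 5) + C/Z) = -426 - (-71/(15 - 3*5*8) - 2/107) = -426 - (-71/(15 - 120) - 2*1/107) = -426 - (-71/(-105) - 2/107) = -426 - (-71*(-1/105) - 2/107) = -426 - (71/105 - 2/107) = -426 - 1*7387/11235 = -426 - 7387/11235 = -4793497/11235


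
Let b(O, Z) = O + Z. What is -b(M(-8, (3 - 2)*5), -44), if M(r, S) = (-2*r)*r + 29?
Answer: 143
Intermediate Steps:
M(r, S) = 29 - 2*r**2 (M(r, S) = -2*r**2 + 29 = 29 - 2*r**2)
-b(M(-8, (3 - 2)*5), -44) = -((29 - 2*(-8)**2) - 44) = -((29 - 2*64) - 44) = -((29 - 128) - 44) = -(-99 - 44) = -1*(-143) = 143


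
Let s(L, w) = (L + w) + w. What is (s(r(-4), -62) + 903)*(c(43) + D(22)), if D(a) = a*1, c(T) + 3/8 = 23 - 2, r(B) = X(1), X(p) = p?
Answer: 66495/2 ≈ 33248.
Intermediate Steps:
r(B) = 1
c(T) = 165/8 (c(T) = -3/8 + (23 - 2) = -3/8 + 21 = 165/8)
D(a) = a
s(L, w) = L + 2*w
(s(r(-4), -62) + 903)*(c(43) + D(22)) = ((1 + 2*(-62)) + 903)*(165/8 + 22) = ((1 - 124) + 903)*(341/8) = (-123 + 903)*(341/8) = 780*(341/8) = 66495/2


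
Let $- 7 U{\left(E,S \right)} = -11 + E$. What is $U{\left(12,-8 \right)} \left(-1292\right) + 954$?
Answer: $\frac{7970}{7} \approx 1138.6$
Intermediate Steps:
$U{\left(E,S \right)} = \frac{11}{7} - \frac{E}{7}$ ($U{\left(E,S \right)} = - \frac{-11 + E}{7} = \frac{11}{7} - \frac{E}{7}$)
$U{\left(12,-8 \right)} \left(-1292\right) + 954 = \left(\frac{11}{7} - \frac{12}{7}\right) \left(-1292\right) + 954 = \left(- \frac{1}{7}\right) \left(-1292\right) + 954 = \frac{1292}{7} + 954 = \frac{7970}{7}$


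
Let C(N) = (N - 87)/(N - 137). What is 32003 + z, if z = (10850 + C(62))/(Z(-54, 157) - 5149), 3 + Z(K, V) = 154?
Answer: 479820431/14994 ≈ 32001.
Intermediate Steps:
Z(K, V) = 151 (Z(K, V) = -3 + 154 = 151)
C(N) = (-87 + N)/(-137 + N)
z = -32551/14994 (z = (10850 + (-87 + 62)/(-137 + 62))/(151 - 5149) = (10850 - 25/(-75))/(-4998) = (10850 - 1/75*(-25))*(-1/4998) = (10850 + 1/3)*(-1/4998) = (32551/3)*(-1/4998) = -32551/14994 ≈ -2.1709)
32003 + z = 32003 - 32551/14994 = 479820431/14994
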